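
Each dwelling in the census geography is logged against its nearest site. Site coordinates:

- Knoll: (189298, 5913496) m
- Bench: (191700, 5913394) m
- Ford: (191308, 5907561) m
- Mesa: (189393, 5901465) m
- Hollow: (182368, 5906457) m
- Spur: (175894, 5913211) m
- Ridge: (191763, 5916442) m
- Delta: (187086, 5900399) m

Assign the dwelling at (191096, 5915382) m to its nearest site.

Squared distances to each site:
Knoll: 6789800.000; Bench: 4316960.000; Ford: 61212985.000; Mesa: 196583098.000; Hollow: 155833609.000; Spur: 235814045.000; Ridge: 1568489.000; Delta: 240570389.000.
Minimum at Ridge.

Ridge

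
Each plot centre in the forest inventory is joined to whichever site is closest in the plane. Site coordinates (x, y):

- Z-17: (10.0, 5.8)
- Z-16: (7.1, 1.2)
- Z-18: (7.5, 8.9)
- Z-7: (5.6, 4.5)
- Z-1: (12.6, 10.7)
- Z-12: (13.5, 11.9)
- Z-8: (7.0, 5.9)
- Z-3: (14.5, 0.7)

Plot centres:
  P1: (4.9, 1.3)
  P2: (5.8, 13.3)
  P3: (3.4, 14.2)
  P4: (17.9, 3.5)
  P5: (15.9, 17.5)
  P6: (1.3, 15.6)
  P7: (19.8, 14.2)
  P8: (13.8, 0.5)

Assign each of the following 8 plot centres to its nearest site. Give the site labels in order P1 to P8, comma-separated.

P1 → Z-16 (d²=4.85)
P2 → Z-18 (d²=22.25)
P3 → Z-18 (d²=44.90)
P4 → Z-3 (d²=19.40)
P5 → Z-12 (d²=37.12)
P6 → Z-18 (d²=83.33)
P7 → Z-12 (d²=44.98)
P8 → Z-3 (d²=0.53)

Z-16, Z-18, Z-18, Z-3, Z-12, Z-18, Z-12, Z-3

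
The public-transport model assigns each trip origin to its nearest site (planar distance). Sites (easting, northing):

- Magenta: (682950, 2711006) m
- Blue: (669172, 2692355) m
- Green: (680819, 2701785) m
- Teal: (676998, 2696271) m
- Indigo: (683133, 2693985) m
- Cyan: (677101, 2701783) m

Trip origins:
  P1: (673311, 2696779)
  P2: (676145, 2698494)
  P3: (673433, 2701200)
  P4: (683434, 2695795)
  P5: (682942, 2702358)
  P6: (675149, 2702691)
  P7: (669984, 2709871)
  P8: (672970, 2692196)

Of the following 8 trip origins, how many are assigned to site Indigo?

1

P1 → Teal
P2 → Teal
P3 → Cyan
P4 → Indigo
P5 → Green
P6 → Cyan
P7 → Cyan
P8 → Blue
1 of the 8 goes to Indigo.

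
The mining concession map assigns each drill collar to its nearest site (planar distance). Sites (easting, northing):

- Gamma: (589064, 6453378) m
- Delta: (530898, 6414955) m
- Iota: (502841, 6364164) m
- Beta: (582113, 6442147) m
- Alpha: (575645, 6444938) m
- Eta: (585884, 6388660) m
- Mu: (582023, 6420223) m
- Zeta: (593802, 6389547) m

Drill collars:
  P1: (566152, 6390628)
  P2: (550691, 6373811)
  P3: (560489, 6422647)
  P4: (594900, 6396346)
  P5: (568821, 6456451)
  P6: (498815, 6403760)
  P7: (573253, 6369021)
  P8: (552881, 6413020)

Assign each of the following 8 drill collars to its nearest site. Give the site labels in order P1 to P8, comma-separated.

P1 → Eta (d²=393224848.00)
P2 → Eta (d²=1459040050.00)
P3 → Mu (d²=469588932.00)
P4 → Zeta (d²=47432005.00)
P5 → Alpha (d²=179116145.00)
P6 → Delta (d²=1154646914.00)
P7 → Eta (d²=545232482.00)
P8 → Delta (d²=486996514.00)

Eta, Eta, Mu, Zeta, Alpha, Delta, Eta, Delta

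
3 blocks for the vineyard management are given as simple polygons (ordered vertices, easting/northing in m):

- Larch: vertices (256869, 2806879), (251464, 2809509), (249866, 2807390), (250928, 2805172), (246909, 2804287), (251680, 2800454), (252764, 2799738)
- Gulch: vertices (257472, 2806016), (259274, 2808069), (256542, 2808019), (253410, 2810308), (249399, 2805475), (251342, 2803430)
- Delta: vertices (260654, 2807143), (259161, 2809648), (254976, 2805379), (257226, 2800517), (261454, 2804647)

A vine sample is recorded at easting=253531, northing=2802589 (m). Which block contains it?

Cast a ray rightward from (253531, 2802589). For each polygon, the edges (by vertex number in listed order) whose endpoints lie on opposite sides of northing = 2802589, where each meets that height, and whether that is right or left of the point:
Larch: 5–6 at easting≈249022.5 (left), 7–1 at easting≈254402.9 (right) → 1 crossing.
Gulch: no edge straddles that height → 0 crossings.
Delta: 3–4 at easting≈256267.1 (right), 4–5 at easting≈259347.2 (right) → 2 crossings.
Only Larch has an odd count, so the point is inside Larch.

Larch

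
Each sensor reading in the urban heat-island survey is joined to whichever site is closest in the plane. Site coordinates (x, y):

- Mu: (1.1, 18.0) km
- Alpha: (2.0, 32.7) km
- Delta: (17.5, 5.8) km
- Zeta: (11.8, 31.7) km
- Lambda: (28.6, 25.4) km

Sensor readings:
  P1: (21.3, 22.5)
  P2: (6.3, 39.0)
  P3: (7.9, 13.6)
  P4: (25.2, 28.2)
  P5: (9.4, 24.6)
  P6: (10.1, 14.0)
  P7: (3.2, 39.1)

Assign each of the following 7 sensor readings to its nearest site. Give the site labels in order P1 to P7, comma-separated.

P1 → Lambda (d²=61.70)
P2 → Alpha (d²=58.18)
P3 → Mu (d²=65.60)
P4 → Lambda (d²=19.40)
P5 → Zeta (d²=56.17)
P6 → Mu (d²=97.00)
P7 → Alpha (d²=42.40)

Lambda, Alpha, Mu, Lambda, Zeta, Mu, Alpha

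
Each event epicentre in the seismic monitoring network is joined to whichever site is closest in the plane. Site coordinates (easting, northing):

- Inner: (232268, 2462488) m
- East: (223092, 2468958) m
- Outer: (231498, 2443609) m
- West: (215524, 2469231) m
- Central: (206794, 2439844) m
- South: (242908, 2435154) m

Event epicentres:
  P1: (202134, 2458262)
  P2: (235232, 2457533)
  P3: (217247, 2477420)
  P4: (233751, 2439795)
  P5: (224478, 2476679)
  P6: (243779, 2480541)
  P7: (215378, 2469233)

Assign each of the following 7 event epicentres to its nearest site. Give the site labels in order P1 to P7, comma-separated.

P1 → West (d²=299611061.00)
P2 → Inner (d²=33337321.00)
P3 → West (d²=70028450.00)
P4 → Outer (d²=19622605.00)
P5 → East (d²=61534837.00)
P6 → Inner (d²=458413930.00)
P7 → West (d²=21320.00)

West, Inner, West, Outer, East, Inner, West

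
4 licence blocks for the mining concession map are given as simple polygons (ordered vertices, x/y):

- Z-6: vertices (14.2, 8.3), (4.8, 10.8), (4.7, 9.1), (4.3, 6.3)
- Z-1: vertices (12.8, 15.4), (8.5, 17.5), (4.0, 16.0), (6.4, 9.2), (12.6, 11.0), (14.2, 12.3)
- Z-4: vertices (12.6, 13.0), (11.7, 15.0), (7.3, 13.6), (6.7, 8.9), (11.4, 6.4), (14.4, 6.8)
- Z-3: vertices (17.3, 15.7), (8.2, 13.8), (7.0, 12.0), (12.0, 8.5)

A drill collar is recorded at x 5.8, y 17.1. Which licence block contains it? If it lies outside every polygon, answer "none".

Cast a ray rightward from (5.8, 17.1). For each polygon, the edges (by vertex number in listed order) whose endpoints lie on opposite sides of y = 17.1, where each meets that height, and whether that is right or left of the point:
Z-6: no edge straddles that height → 0 crossings.
Z-1: 1–2 at x≈9.32 (right), 2–3 at x≈7.30 (right) → 2 crossings.
Z-4: no edge straddles that height → 0 crossings.
Z-3: no edge straddles that height → 0 crossings.
All counts are even, so the point lies outside every listed polygon.

none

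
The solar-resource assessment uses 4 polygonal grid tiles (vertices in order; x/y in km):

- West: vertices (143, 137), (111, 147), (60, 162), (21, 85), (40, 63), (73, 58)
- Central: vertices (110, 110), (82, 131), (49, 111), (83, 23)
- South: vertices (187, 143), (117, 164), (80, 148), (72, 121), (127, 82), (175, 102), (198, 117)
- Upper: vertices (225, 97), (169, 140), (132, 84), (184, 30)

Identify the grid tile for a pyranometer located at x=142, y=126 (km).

South

Cast a ray rightward from (142, 126). For each polygon, the edges (by vertex number in listed order) whose endpoints lie on opposite sides of y = 126, where each meets that height, and whether that is right or left of the point:
West: 3–4 at x≈41.8 (left), 6–1 at x≈133.3 (left) → 0 crossings.
Central: 1–2 at x≈88.7 (left), 2–3 at x≈73.8 (left) → 0 crossings.
South: 3–4 at x≈73.5 (left), 7–1 at x≈194.2 (right) → 1 crossing.
Upper: 1–2 at x≈187.2 (right), 2–3 at x≈159.8 (right) → 2 crossings.
Only South has an odd count, so the point is inside South.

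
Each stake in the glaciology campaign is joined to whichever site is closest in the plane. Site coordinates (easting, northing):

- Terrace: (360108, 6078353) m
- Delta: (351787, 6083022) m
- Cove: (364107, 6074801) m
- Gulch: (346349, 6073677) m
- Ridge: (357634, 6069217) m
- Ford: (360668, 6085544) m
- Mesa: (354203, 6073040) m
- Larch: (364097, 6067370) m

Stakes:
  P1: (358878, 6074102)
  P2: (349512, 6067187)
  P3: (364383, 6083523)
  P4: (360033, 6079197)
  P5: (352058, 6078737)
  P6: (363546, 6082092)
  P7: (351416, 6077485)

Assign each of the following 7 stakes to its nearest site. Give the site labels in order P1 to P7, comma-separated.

Terrace, Gulch, Ford, Terrace, Delta, Ford, Mesa

P1 → Terrace (d²=19583901.00)
P2 → Gulch (d²=52124669.00)
P3 → Ford (d²=17885666.00)
P4 → Terrace (d²=717961.00)
P5 → Delta (d²=18434666.00)
P6 → Ford (d²=20199188.00)
P7 → Mesa (d²=27525394.00)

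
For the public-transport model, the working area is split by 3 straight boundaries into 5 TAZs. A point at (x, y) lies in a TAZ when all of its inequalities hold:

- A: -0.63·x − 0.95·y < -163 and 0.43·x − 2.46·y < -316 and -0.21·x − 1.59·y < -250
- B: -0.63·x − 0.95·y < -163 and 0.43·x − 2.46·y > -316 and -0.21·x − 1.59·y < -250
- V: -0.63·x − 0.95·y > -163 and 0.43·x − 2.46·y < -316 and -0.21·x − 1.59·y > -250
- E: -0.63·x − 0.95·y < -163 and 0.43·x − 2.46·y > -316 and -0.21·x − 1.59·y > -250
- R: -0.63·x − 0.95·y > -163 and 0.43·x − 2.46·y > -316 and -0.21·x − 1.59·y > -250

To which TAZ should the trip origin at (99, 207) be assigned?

A

-0.63·99 − 0.95·207 = -259.020, which is < -163
0.43·99 − 2.46·207 = -466.650, which is < -316
-0.21·99 − 1.59·207 = -349.920, which is < -250
This sign pattern matches A.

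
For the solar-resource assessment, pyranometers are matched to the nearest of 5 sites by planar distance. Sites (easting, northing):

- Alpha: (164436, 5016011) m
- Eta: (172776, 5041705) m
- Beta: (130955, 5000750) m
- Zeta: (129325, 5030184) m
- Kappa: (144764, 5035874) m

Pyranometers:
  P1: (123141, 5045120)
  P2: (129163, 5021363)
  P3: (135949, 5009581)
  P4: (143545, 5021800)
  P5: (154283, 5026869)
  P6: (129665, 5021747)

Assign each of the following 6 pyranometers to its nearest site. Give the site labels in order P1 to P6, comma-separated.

Zeta, Zeta, Beta, Kappa, Kappa, Zeta

P1 → Zeta (d²=261325952.00)
P2 → Zeta (d²=77836285.00)
P3 → Beta (d²=102926597.00)
P4 → Kappa (d²=199563437.00)
P5 → Kappa (d²=171701386.00)
P6 → Zeta (d²=71298569.00)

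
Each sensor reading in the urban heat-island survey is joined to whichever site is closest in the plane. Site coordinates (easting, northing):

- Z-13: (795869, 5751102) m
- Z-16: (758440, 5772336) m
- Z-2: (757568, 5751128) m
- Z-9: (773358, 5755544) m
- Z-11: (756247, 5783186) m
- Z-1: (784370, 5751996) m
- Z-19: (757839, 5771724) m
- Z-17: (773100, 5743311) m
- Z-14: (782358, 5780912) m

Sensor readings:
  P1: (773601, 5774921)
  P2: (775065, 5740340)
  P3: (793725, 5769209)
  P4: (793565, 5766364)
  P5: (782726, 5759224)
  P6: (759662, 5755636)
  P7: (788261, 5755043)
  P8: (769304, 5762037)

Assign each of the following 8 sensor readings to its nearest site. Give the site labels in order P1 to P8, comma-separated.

Z-14, Z-17, Z-14, Z-13, Z-1, Z-2, Z-1, Z-9

P1 → Z-14 (d²=112577130.00)
P2 → Z-17 (d²=12688066.00)
P3 → Z-14 (d²=266168898.00)
P4 → Z-13 (d²=238237060.00)
P5 → Z-1 (d²=54946720.00)
P6 → Z-2 (d²=24706900.00)
P7 → Z-1 (d²=24424090.00)
P8 → Z-9 (d²=58593965.00)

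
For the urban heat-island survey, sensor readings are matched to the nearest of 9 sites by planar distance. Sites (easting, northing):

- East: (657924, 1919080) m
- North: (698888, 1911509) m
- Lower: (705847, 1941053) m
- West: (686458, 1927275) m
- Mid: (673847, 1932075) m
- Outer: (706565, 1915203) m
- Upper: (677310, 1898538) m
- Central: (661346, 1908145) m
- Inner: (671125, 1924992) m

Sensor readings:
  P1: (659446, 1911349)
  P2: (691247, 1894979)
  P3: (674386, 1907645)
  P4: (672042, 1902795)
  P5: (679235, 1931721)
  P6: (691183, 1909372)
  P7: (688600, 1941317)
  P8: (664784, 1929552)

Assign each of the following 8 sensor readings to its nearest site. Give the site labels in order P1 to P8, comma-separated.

P1 → Central (d²=13875616.00)
P2 → Upper (d²=206906450.00)
P3 → Upper (d²=91487225.00)
P4 → Upper (d²=45873873.00)
P5 → Mid (d²=29155860.00)
P6 → North (d²=63933794.00)
P7 → West (d²=201765928.00)
P8 → Inner (d²=61001881.00)

Central, Upper, Upper, Upper, Mid, North, West, Inner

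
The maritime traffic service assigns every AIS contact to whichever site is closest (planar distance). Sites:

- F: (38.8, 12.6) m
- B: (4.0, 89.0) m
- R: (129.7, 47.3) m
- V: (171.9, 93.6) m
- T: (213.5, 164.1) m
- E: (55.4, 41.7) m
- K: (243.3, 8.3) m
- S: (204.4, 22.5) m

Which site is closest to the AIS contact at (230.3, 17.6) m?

Squared distances to each site:
F: 36697.250; B: 56309.650; R: 11002.450; V: 9186.560; T: 21744.490; E: 31170.820; K: 255.490; S: 694.820.
Minimum at K.

K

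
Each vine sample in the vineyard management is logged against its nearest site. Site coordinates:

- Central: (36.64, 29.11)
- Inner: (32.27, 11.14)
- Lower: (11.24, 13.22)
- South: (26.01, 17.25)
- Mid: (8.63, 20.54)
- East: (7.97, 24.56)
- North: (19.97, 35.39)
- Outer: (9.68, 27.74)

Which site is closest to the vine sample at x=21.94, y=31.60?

North

Squared distances to each site:
Central: 222.290; Inner: 525.321; Lower: 452.314; South: 222.487; Mid: 299.480; East: 244.723; North: 18.245; Outer: 165.207.
Minimum at North.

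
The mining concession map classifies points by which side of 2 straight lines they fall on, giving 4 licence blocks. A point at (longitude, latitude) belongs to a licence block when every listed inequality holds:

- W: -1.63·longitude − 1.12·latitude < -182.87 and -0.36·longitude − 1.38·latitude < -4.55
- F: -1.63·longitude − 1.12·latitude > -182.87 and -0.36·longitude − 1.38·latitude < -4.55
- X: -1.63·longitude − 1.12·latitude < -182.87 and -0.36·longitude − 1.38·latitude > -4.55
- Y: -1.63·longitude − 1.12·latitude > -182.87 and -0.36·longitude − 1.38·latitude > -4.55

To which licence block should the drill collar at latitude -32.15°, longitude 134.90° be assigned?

X

-1.63·134.90 − 1.12·-32.15 = -183.879, which is < -182.87
-0.36·134.90 − 1.38·-32.15 = -4.197, which is > -4.55
This sign pattern matches X.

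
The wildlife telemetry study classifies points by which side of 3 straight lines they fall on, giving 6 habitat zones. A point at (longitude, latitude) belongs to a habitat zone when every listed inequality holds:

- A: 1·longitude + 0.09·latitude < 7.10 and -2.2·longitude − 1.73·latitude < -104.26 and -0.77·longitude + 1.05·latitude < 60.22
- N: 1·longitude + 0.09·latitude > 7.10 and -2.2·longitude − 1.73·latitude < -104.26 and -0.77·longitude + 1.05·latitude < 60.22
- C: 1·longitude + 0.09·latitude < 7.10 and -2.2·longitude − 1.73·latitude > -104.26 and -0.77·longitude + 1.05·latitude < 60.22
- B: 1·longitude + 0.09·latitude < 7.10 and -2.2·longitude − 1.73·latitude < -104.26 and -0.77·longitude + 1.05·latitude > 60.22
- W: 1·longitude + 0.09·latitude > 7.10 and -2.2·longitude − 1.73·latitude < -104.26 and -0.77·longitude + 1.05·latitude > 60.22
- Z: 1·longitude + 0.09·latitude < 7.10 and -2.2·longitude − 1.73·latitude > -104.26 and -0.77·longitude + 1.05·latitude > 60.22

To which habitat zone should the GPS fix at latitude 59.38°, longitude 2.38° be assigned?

1·2.38 + 0.09·59.38 = 7.724, which is > 7.10
-2.2·2.38 − 1.73·59.38 = -107.963, which is < -104.26
-0.77·2.38 + 1.05·59.38 = 60.516, which is > 60.22
This sign pattern matches W.

W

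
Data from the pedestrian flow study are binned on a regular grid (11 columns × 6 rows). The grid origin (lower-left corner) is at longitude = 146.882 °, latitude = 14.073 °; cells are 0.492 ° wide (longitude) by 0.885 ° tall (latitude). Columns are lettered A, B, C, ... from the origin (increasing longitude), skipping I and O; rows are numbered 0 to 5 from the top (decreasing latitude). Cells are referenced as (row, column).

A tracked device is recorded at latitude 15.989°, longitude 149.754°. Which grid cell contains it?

Column index: ⌊(149.754 − 146.882) / 0.492⌋ = ⌊5.837⌋ = 5 → column F
Row offset from origin: ⌊(15.989 − 14.073) / 0.885⌋ = ⌊2.165⌋ = 2 → row 3 (counted from top)

(3, F)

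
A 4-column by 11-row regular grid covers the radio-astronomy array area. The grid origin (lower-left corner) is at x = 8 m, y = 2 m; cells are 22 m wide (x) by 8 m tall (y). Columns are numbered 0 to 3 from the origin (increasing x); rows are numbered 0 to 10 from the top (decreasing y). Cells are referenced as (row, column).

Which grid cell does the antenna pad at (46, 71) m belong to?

(2, 1)

Column index: ⌊(46 − 8) / 22⌋ = ⌊1.727⌋ = 1
Row offset from origin: ⌊(71 − 2) / 8⌋ = ⌊8.625⌋ = 8 → row 2 (counted from top)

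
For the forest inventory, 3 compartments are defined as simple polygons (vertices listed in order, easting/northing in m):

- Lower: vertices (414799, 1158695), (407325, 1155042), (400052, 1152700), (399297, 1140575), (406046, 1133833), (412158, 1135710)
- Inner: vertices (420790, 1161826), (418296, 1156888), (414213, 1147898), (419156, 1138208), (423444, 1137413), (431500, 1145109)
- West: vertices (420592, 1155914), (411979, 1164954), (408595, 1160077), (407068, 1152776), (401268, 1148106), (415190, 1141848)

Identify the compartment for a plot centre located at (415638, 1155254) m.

West

Cast a ray rightward from (415638, 1155254). For each polygon, the edges (by vertex number in listed order) whose endpoints lie on opposite sides of northing = 1155254, where each meets that height, and whether that is right or left of the point:
Lower: 1–2 at easting≈407758.7 (left), 6–1 at easting≈414403.6 (left) → 0 crossings.
Inner: 2–3 at easting≈417553.9 (right), 6–1 at easting≈425000.5 (right) → 2 crossings.
West: 3–4 at easting≈407586.3 (left), 6–1 at easting≈420338.5 (right) → 1 crossing.
Only West has an odd count, so the point is inside West.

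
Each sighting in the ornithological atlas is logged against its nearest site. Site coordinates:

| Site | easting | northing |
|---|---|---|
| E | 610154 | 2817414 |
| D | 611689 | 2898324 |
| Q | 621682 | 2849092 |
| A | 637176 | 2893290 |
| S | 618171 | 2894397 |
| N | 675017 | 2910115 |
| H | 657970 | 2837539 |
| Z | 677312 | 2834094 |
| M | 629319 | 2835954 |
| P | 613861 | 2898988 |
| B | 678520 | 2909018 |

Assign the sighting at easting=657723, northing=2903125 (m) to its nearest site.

Squared distances to each site:
E: 9609185282.000; D: 2142178757.000; Q: 4218518770.000; A: 518906434.000; S: 1640538688.000; N: 347942536.000; H: 4301584405.000; Z: 5149007882.000; M: 5318730457.000; P: 1940989813.000; B: 467242658.000.
Minimum at N.

N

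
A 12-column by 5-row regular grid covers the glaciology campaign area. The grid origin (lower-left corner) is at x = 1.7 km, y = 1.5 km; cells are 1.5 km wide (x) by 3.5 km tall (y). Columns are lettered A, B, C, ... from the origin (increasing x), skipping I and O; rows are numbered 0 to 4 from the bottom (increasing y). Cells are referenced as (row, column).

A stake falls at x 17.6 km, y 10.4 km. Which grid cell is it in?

(2, L)

Column index: ⌊(17.6 − 1.7) / 1.5⌋ = ⌊10.600⌋ = 10 → column L
Row offset from origin: ⌊(10.4 − 1.5) / 3.5⌋ = ⌊2.543⌋ = 2 → row 2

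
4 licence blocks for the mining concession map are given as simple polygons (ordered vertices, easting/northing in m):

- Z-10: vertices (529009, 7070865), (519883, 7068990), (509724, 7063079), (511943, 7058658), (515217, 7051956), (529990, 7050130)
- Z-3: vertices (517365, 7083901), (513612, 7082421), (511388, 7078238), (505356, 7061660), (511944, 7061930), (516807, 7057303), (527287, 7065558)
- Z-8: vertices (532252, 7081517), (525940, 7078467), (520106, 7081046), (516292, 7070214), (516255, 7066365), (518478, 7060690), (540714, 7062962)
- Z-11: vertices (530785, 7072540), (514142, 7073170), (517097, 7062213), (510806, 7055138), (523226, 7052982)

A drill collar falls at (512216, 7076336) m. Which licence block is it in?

Z-3

Cast a ray rightward from (512216, 7076336). For each polygon, the edges (by vertex number in listed order) whose endpoints lie on opposite sides of northing = 7076336, where each meets that height, and whether that is right or left of the point:
Z-10: no edge straddles that height → 0 crossings.
Z-3: 3–4 at easting≈510695.9 (left), 7–1 at easting≈521457.0 (right) → 1 crossing.
Z-8: 3–4 at easting≈518447.6 (right), 7–1 at easting≈534614.8 (right) → 2 crossings.
Z-11: no edge straddles that height → 0 crossings.
Only Z-3 has an odd count, so the point is inside Z-3.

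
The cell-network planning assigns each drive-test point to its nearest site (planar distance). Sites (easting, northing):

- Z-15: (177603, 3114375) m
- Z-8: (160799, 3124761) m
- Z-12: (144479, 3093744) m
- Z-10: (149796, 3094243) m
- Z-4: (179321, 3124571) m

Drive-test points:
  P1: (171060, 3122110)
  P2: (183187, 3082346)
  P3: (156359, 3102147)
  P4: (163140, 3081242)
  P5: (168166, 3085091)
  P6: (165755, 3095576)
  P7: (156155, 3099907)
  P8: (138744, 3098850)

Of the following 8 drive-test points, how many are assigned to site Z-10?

P1 → Z-4
P2 → Z-15
P3 → Z-10
P4 → Z-10
P5 → Z-10
P6 → Z-10
P7 → Z-10
P8 → Z-12
5 of the 8 go to Z-10.

5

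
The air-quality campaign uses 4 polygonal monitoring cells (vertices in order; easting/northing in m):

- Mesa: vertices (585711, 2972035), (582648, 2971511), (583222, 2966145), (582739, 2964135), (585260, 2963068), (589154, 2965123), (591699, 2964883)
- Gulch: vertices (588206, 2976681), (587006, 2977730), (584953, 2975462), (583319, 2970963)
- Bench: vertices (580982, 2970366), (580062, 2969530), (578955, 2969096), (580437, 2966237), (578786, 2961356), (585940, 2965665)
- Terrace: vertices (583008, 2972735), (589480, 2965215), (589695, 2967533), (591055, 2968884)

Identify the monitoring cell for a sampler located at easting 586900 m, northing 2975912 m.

Gulch

Cast a ray rightward from (586900, 2975912). For each polygon, the edges (by vertex number in listed order) whose endpoints lie on opposite sides of northing = 2975912, where each meets that height, and whether that is right or left of the point:
Mesa: no edge straddles that height → 0 crossings.
Gulch: 2–3 at easting≈585360.3 (left), 4–1 at easting≈587548.8 (right) → 1 crossing.
Bench: no edge straddles that height → 0 crossings.
Terrace: no edge straddles that height → 0 crossings.
Only Gulch has an odd count, so the point is inside Gulch.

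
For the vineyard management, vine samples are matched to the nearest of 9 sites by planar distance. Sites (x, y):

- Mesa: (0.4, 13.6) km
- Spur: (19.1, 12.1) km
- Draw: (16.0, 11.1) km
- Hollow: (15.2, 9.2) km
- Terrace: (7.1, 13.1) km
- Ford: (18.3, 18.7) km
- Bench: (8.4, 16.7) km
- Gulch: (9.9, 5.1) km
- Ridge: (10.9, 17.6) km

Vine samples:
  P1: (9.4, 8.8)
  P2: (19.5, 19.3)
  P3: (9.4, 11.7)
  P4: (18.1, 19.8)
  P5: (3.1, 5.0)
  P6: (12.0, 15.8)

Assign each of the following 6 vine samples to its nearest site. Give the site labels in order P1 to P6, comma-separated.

P1 → Gulch (d²=13.94)
P2 → Ford (d²=1.80)
P3 → Terrace (d²=7.25)
P4 → Ford (d²=1.25)
P5 → Gulch (d²=46.25)
P6 → Ridge (d²=4.45)

Gulch, Ford, Terrace, Ford, Gulch, Ridge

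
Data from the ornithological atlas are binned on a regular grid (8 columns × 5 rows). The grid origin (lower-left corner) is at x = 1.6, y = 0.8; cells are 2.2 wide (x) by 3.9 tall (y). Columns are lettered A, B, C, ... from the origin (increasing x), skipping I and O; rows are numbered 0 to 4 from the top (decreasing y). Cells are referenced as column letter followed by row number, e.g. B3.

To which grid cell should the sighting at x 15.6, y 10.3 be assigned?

G2

Column index: ⌊(15.6 − 1.6) / 2.2⌋ = ⌊6.364⌋ = 6 → column G
Row offset from origin: ⌊(10.3 − 0.8) / 3.9⌋ = ⌊2.436⌋ = 2 → row 2 (counted from top)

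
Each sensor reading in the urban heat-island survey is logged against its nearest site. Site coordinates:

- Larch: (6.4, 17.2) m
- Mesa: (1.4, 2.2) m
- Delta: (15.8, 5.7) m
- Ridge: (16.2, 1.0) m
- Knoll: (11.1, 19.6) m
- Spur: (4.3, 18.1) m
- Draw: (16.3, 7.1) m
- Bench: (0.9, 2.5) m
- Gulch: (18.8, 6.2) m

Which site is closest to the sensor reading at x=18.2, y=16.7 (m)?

Squared distances to each site:
Larch: 139.490; Mesa: 492.490; Delta: 126.760; Ridge: 250.490; Knoll: 58.820; Spur: 195.170; Draw: 95.770; Bench: 500.930; Gulch: 110.610.
Minimum at Knoll.

Knoll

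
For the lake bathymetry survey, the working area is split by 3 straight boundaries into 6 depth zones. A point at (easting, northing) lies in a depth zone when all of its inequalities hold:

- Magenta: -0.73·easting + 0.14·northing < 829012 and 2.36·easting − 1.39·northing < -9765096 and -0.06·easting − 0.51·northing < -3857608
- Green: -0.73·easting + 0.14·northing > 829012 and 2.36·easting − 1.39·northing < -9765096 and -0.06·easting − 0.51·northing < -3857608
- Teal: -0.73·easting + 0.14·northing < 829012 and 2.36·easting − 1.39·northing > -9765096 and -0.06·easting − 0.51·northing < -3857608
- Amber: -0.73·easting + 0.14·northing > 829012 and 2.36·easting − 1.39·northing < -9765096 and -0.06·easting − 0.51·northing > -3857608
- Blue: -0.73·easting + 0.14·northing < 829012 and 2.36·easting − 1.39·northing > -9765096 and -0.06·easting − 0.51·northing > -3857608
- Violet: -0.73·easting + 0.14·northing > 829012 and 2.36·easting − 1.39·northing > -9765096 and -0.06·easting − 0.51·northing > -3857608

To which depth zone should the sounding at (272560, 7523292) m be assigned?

Amber

-0.73·272560 + 0.14·7523292 = 854292.080, which is > 829012
2.36·272560 − 1.39·7523292 = -9814134.280, which is < -9765096
-0.06·272560 − 0.51·7523292 = -3853232.520, which is > -3857608
This sign pattern matches Amber.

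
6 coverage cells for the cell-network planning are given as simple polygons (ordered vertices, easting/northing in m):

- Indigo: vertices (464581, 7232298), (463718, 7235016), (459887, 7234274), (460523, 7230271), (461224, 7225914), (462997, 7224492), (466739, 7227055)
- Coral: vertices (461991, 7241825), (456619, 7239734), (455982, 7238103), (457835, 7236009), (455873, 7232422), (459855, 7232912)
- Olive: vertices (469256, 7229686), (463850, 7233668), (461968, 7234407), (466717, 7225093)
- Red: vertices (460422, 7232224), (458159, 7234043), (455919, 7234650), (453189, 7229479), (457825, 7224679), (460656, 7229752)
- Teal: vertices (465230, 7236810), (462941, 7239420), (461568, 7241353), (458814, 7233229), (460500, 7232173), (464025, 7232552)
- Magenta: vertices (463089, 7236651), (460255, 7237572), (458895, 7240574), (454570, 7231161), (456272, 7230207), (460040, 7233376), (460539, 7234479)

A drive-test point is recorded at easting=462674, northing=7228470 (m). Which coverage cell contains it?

Cast a ray rightward from (462674, 7228470). For each polygon, the edges (by vertex number in listed order) whose endpoints lie on opposite sides of northing = 7228470, where each meets that height, and whether that is right or left of the point:
Indigo: 4–5 at easting≈460812.8 (left), 7–1 at easting≈466156.6 (right) → 1 crossing.
Coral: no edge straddles that height → 0 crossings.
Olive: 3–4 at easting≈464995.1 (right), 4–1 at easting≈468583.8 (right) → 2 crossings.
Red: 4–5 at easting≈454163.5 (left), 5–6 at easting≈459940.6 (left) → 0 crossings.
Teal: no edge straddles that height → 0 crossings.
Magenta: no edge straddles that height → 0 crossings.
Only Indigo has an odd count, so the point is inside Indigo.

Indigo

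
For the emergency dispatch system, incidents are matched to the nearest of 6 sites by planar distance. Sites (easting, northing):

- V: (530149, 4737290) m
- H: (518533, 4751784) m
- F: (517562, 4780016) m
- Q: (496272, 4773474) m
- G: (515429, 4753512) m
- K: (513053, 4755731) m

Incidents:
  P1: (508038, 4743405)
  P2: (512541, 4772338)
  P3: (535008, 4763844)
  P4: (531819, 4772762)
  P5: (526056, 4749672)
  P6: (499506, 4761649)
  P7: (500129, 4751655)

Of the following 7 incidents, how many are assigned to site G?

1

P1 → G
P2 → F
P3 → H
P4 → F
P5 → H
P6 → Q
P7 → K
1 of the 7 goes to G.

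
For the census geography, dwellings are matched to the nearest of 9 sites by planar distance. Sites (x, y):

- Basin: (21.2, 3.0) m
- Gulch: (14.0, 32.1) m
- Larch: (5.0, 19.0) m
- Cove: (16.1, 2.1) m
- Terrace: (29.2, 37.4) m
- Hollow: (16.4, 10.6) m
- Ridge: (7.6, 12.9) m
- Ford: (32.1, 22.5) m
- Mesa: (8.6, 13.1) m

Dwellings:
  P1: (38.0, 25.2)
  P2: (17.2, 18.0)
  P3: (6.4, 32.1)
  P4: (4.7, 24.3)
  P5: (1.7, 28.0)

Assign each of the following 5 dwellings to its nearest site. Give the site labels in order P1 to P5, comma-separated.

P1 → Ford (d²=42.10)
P2 → Hollow (d²=55.40)
P3 → Gulch (d²=57.76)
P4 → Larch (d²=28.18)
P5 → Larch (d²=91.89)

Ford, Hollow, Gulch, Larch, Larch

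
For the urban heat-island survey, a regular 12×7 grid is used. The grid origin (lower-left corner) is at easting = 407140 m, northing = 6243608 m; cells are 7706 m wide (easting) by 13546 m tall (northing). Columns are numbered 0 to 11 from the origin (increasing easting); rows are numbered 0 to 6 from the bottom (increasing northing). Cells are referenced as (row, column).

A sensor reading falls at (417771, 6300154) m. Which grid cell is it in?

(4, 1)

Column index: ⌊(417771 − 407140) / 7706⌋ = ⌊1.380⌋ = 1
Row offset from origin: ⌊(6300154 − 6243608) / 13546⌋ = ⌊4.174⌋ = 4 → row 4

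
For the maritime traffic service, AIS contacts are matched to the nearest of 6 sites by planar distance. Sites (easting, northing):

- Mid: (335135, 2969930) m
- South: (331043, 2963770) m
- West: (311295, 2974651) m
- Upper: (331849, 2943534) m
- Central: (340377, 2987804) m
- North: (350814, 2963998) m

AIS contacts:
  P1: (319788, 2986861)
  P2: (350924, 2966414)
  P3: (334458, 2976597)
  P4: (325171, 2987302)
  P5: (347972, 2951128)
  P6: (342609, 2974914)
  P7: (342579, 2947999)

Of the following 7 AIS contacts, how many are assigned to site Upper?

P1 → West
P2 → North
P3 → Mid
P4 → Central
P5 → North
P6 → Mid
P7 → Upper
1 of the 7 goes to Upper.

1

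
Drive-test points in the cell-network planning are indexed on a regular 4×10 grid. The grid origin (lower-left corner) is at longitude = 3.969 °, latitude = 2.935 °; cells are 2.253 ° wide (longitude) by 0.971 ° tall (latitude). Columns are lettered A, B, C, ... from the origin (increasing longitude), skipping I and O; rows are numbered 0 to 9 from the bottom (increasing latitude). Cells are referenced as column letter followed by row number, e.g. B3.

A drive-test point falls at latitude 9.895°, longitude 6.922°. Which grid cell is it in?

Column index: ⌊(6.922 − 3.969) / 2.253⌋ = ⌊1.311⌋ = 1 → column B
Row offset from origin: ⌊(9.895 − 2.935) / 0.971⌋ = ⌊7.168⌋ = 7 → row 7

B7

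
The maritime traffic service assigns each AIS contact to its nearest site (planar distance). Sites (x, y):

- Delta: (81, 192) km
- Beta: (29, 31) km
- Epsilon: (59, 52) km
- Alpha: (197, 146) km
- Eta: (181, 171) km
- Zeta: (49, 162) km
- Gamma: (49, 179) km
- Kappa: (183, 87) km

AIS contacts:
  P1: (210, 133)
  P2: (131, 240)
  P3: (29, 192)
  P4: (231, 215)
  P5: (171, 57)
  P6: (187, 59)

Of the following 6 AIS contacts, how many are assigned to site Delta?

P1 → Alpha
P2 → Delta
P3 → Gamma
P4 → Eta
P5 → Kappa
P6 → Kappa
1 of the 6 goes to Delta.

1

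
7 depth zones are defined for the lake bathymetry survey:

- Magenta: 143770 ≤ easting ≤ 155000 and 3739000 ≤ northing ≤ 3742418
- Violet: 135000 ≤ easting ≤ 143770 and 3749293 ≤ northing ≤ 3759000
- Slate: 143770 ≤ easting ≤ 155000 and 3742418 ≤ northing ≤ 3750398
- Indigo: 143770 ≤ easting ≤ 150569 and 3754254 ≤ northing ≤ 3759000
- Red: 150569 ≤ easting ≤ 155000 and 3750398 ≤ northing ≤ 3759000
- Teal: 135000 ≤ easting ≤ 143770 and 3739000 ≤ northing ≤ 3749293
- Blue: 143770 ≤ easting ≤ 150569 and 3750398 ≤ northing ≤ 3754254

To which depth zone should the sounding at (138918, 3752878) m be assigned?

Violet

The point has easting = 138918 and northing = 3752878.
Only Violet satisfies 135000 ≤ easting ≤ 143770 and 3749293 ≤ northing ≤ 3759000.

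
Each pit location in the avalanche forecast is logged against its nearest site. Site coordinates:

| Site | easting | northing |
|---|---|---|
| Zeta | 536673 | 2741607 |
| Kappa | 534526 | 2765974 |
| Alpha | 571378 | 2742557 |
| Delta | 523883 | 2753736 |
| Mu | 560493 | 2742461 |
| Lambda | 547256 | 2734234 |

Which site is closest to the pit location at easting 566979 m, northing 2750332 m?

Squared distances to each site:
Zeta: 994579261.000; Kappa: 1297869373.000; Alpha: 79801826.000; Delta: 1868852432.000; Mu: 104020837.000; Lambda: 648142333.000.
Minimum at Alpha.

Alpha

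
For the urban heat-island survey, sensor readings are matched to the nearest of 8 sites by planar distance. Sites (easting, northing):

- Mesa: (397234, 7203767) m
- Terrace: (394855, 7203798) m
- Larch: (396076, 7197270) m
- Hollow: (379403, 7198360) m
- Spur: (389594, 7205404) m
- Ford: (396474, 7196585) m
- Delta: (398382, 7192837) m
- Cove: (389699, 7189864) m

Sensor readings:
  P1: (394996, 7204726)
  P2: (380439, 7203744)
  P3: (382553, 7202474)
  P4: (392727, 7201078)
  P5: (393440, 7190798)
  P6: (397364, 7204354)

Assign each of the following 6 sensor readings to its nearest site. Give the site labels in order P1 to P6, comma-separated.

P1 → Terrace (d²=881065.00)
P2 → Hollow (d²=30060752.00)
P3 → Hollow (d²=26847496.00)
P4 → Terrace (d²=11926784.00)
P5 → Cove (d²=14867437.00)
P6 → Mesa (d²=361469.00)

Terrace, Hollow, Hollow, Terrace, Cove, Mesa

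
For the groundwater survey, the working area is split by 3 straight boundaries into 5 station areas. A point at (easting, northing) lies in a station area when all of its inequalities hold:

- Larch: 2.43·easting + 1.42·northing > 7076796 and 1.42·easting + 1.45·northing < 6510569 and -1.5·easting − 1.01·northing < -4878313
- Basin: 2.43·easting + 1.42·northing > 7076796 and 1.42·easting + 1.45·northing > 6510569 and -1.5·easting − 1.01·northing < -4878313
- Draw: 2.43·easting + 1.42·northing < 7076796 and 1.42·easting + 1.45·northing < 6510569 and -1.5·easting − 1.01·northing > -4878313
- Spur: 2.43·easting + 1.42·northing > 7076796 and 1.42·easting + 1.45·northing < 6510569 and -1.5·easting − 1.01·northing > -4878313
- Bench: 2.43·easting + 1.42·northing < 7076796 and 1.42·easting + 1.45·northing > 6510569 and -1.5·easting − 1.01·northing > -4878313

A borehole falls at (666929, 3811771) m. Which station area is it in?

2.43·666929 + 1.42·3811771 = 7033352.290, which is < 7076796
1.42·666929 + 1.45·3811771 = 6474107.130, which is < 6510569
-1.5·666929 − 1.01·3811771 = -4850282.210, which is > -4878313
This sign pattern matches Draw.

Draw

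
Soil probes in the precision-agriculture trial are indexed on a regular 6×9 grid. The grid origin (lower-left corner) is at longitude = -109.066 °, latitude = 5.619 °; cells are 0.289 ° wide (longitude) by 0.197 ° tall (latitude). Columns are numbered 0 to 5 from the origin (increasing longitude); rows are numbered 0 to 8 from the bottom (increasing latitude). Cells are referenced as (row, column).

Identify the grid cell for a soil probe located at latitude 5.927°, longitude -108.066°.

Column index: ⌊(-108.066 − -109.066) / 0.289⌋ = ⌊3.460⌋ = 3
Row offset from origin: ⌊(5.927 − 5.619) / 0.197⌋ = ⌊1.563⌋ = 1 → row 1

(1, 3)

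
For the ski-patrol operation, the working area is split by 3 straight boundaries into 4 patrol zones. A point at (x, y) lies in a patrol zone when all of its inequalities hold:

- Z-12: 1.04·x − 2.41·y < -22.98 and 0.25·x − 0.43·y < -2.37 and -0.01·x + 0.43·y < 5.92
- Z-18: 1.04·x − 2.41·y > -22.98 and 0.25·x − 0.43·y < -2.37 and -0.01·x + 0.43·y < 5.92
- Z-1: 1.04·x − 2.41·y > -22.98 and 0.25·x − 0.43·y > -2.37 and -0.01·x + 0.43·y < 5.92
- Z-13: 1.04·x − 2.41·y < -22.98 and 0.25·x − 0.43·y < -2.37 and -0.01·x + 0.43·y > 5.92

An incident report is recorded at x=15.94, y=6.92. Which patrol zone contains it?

Z-1

1.04·15.94 − 2.41·6.92 = -0.100, which is > -22.98
0.25·15.94 − 0.43·6.92 = 1.009, which is > -2.37
-0.01·15.94 + 0.43·6.92 = 2.816, which is < 5.92
This sign pattern matches Z-1.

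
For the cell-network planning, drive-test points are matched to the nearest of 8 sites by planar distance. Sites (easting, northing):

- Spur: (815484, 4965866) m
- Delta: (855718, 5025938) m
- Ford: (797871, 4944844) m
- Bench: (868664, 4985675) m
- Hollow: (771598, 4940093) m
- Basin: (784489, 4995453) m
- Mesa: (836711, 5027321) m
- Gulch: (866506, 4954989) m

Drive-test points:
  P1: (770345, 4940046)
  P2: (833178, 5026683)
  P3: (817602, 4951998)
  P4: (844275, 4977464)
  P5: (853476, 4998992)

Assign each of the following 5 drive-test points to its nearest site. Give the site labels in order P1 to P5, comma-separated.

Hollow, Mesa, Spur, Bench, Bench

P1 → Hollow (d²=1572218.00)
P2 → Mesa (d²=12889133.00)
P3 → Spur (d²=196807348.00)
P4 → Bench (d²=662243842.00)
P5 → Bench (d²=408017833.00)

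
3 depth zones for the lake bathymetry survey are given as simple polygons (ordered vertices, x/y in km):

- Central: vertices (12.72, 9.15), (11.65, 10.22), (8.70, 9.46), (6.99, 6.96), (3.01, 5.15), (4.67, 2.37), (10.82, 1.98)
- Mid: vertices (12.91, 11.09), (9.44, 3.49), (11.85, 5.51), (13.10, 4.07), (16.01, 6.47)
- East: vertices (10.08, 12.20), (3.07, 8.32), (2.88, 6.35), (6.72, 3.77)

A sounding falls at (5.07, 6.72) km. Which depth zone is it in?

East

Cast a ray rightward from (5.07, 6.72). For each polygon, the edges (by vertex number in listed order) whose endpoints lie on opposite sides of y = 6.72, where each meets that height, and whether that is right or left of the point:
Central: 4–5 at x≈6.462 (right), 7–1 at x≈12.076 (right) → 2 crossings.
Mid: 1–2 at x≈10.915 (right), 5–1 at x≈15.842 (right) → 2 crossings.
East: 2–3 at x≈2.916 (left), 4–1 at x≈7.896 (right) → 1 crossing.
Only East has an odd count, so the point is inside East.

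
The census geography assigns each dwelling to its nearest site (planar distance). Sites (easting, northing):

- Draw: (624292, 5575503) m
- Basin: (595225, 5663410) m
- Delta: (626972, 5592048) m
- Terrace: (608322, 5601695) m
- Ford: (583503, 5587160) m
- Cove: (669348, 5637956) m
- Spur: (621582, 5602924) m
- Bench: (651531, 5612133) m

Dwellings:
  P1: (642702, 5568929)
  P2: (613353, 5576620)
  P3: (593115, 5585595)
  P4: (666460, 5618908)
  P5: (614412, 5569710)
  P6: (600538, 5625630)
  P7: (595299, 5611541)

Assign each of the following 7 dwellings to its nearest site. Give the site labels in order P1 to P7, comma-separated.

Draw, Draw, Ford, Bench, Draw, Terrace, Terrace

P1 → Draw (d²=382145576.00)
P2 → Draw (d²=120909410.00)
P3 → Ford (d²=94839769.00)
P4 → Bench (d²=268775666.00)
P5 → Draw (d²=131173249.00)
P6 → Terrace (d²=633474881.00)
P7 → Terrace (d²=266542245.00)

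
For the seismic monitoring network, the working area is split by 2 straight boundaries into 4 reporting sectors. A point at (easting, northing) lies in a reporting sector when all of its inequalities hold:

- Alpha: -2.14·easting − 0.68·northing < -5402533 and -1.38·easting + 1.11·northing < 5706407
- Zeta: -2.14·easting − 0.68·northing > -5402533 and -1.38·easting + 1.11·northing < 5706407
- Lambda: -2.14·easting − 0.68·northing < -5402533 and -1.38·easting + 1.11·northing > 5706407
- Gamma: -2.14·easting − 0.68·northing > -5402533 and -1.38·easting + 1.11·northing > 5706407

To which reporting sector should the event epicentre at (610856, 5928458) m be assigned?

-2.14·610856 − 0.68·5928458 = -5338583.280, which is > -5402533
-1.38·610856 + 1.11·5928458 = 5737607.100, which is > 5706407
This sign pattern matches Gamma.

Gamma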